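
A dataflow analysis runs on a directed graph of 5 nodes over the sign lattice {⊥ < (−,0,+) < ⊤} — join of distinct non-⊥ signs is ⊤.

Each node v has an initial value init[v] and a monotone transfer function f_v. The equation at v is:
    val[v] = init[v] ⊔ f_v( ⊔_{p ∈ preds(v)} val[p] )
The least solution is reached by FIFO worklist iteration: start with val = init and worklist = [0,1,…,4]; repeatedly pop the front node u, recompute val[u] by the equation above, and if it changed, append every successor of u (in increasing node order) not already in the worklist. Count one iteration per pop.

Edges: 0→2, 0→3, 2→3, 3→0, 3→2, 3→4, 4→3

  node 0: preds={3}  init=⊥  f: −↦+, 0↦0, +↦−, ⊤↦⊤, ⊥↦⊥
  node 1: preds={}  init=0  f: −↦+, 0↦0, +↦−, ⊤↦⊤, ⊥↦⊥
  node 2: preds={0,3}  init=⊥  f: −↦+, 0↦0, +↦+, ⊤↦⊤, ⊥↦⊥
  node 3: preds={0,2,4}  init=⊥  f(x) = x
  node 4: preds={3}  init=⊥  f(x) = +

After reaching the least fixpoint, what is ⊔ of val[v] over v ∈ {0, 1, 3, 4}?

⊤

Worklist (14 pops):
  #1 pop 0: in=⊥ → ⊥ (no change)
  #2 pop 1: in=⊥ → 0 (no change)
  #3 pop 2: in=⊥ → ⊥ (no change)
  #4 pop 3: in=⊥ → ⊥ (no change)
  #5 pop 4: in=⊥ → + (was ⊥); enqueue [3]
  #6 pop 3: in=+ → + (was ⊥); enqueue [0,2,4]
  #7 pop 0: in=+ → − (was ⊥); enqueue [3]
  #8 pop 2: in=⊤ → ⊤ (was ⊥); enqueue []
  #9 pop 4: in=+ → + (no change)
  #10 pop 3: in=⊤ → ⊤ (was +); enqueue [0,2,4]
  #11 pop 0: in=⊤ → ⊤ (was −); enqueue [3]
  #12 pop 2: in=⊤ → ⊤ (no change)
  #13 pop 4: in=⊤ → + (no change)
  #14 pop 3: in=⊤ → ⊤ (no change)

Fixpoint:
  val[0] = ⊤
  val[1] = 0
  val[2] = ⊤
  val[3] = ⊤
  val[4] = +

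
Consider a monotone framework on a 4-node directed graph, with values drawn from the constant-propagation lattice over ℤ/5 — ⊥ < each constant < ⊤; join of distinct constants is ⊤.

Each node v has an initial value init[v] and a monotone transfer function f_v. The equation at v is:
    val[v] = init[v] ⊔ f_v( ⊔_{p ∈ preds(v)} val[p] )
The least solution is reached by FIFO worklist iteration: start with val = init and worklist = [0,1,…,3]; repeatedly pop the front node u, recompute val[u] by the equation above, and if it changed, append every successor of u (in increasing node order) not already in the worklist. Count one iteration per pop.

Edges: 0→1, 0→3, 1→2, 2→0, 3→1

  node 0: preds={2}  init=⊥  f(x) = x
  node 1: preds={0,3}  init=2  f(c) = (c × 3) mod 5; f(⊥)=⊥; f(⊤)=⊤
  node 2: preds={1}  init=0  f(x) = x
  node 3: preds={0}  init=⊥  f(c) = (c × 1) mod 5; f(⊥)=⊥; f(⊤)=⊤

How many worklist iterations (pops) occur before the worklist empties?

Worklist (8 pops):
  #1 pop 0: in=0 → 0 (was ⊥); enqueue []
  #2 pop 1: in=0 → ⊤ (was 2); enqueue []
  #3 pop 2: in=⊤ → ⊤ (was 0); enqueue [0]
  #4 pop 3: in=0 → 0 (was ⊥); enqueue [1]
  #5 pop 0: in=⊤ → ⊤ (was 0); enqueue [3]
  #6 pop 1: in=⊤ → ⊤ (no change)
  #7 pop 3: in=⊤ → ⊤ (was 0); enqueue [1]
  #8 pop 1: in=⊤ → ⊤ (no change)

Fixpoint:
  val[0] = ⊤
  val[1] = ⊤
  val[2] = ⊤
  val[3] = ⊤

8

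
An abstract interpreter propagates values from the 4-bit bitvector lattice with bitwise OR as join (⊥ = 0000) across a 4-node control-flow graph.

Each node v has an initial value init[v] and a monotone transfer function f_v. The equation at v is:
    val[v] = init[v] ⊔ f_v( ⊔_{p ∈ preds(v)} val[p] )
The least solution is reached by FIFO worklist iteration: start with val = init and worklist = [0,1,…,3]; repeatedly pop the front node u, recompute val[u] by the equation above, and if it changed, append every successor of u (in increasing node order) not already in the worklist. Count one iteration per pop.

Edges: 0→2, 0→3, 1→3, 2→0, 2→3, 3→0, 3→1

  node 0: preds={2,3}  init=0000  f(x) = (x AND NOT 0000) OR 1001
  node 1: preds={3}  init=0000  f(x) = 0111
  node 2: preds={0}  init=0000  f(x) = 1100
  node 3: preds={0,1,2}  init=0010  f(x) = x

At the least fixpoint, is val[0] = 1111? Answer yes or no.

Worklist (8 pops):
  #1 pop 0: in=0010 → 1011 (was 0000); enqueue []
  #2 pop 1: in=0010 → 0111 (was 0000); enqueue []
  #3 pop 2: in=1011 → 1100 (was 0000); enqueue [0]
  #4 pop 3: in=1111 → 1111 (was 0010); enqueue [1]
  #5 pop 0: in=1111 → 1111 (was 1011); enqueue [2,3]
  #6 pop 1: in=1111 → 0111 (no change)
  #7 pop 2: in=1111 → 1100 (no change)
  #8 pop 3: in=1111 → 1111 (no change)

Fixpoint:
  val[0] = 1111
  val[1] = 0111
  val[2] = 1100
  val[3] = 1111

yes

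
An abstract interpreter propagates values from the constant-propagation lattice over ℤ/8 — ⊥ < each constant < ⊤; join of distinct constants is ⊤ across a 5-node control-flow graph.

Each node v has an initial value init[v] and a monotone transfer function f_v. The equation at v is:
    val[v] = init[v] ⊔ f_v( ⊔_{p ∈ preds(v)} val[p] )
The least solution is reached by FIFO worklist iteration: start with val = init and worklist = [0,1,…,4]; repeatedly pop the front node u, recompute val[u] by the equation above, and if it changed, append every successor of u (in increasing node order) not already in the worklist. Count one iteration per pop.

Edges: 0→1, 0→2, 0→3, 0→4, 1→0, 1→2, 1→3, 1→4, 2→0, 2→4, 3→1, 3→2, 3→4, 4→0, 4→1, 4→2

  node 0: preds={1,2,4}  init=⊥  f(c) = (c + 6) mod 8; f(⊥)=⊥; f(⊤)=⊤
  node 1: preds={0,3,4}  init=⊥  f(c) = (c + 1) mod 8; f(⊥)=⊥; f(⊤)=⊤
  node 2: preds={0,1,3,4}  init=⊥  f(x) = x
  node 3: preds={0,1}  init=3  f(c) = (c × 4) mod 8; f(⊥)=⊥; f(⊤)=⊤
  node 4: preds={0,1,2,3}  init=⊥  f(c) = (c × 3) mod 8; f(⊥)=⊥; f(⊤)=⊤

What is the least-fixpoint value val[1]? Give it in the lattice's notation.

Iteration log — 11 steps:
  step 1. node 0  ⊔preds=⊥  new=⊥  stable
  step 2. node 1  ⊔preds=3  new=4  old=⊥  +wl: 0
  step 3. node 2  ⊔preds=⊤  new=⊤  old=⊥  +wl: 
  step 4. node 3  ⊔preds=4  new=⊤  old=3  +wl: 1,2
  step 5. node 4  ⊔preds=⊤  new=⊤  old=⊥  +wl: 
  step 6. node 0  ⊔preds=⊤  new=⊤  old=⊥  +wl: 3,4
  step 7. node 1  ⊔preds=⊤  new=⊤  old=4  +wl: 0
  step 8. node 2  ⊔preds=⊤  new=⊤  stable
  step 9. node 3  ⊔preds=⊤  new=⊤  stable
  step 10. node 4  ⊔preds=⊤  new=⊤  stable
  step 11. node 0  ⊔preds=⊤  new=⊤  stable

Least fixpoint reached:
  node 0: ⊤
  node 1: ⊤
  node 2: ⊤
  node 3: ⊤
  node 4: ⊤

⊤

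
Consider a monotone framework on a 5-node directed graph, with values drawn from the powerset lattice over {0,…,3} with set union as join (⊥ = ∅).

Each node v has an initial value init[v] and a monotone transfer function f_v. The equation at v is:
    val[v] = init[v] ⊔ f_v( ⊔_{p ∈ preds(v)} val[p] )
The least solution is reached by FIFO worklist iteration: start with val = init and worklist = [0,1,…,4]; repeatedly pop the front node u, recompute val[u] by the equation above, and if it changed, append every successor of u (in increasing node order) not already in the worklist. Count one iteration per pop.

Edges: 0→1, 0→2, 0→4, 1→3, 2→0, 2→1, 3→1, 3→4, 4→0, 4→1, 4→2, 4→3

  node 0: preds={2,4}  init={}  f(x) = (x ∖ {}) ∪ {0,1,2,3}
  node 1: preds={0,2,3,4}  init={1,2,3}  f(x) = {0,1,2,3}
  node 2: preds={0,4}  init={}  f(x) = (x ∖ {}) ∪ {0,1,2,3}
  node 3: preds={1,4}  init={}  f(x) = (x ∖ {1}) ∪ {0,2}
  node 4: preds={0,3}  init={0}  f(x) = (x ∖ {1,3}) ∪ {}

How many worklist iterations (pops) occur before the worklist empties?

Trace (9 dequeues):
  [1] u=0 | in {0} | out {0,1,2,3} | prev {} | push {}
  [2] u=1 | in {0,1,2,3} | out {0,1,2,3} | prev {1,2,3} | push {}
  [3] u=2 | in {0,1,2,3} | out {0,1,2,3} | prev {} | push {0,1}
  [4] u=3 | in {0,1,2,3} | out {0,2,3} | prev {} | push {}
  [5] u=4 | in {0,1,2,3} | out {0,2} | prev {0} | push {2,3}
  [6] u=0 | in {0,1,2,3} | out {0,1,2,3} | ==
  [7] u=1 | in {0,1,2,3} | out {0,1,2,3} | ==
  [8] u=2 | in {0,1,2,3} | out {0,1,2,3} | ==
  [9] u=3 | in {0,1,2,3} | out {0,2,3} | ==

Converged values:
  [0] {0,1,2,3}
  [1] {0,1,2,3}
  [2] {0,1,2,3}
  [3] {0,2,3}
  [4] {0,2}

9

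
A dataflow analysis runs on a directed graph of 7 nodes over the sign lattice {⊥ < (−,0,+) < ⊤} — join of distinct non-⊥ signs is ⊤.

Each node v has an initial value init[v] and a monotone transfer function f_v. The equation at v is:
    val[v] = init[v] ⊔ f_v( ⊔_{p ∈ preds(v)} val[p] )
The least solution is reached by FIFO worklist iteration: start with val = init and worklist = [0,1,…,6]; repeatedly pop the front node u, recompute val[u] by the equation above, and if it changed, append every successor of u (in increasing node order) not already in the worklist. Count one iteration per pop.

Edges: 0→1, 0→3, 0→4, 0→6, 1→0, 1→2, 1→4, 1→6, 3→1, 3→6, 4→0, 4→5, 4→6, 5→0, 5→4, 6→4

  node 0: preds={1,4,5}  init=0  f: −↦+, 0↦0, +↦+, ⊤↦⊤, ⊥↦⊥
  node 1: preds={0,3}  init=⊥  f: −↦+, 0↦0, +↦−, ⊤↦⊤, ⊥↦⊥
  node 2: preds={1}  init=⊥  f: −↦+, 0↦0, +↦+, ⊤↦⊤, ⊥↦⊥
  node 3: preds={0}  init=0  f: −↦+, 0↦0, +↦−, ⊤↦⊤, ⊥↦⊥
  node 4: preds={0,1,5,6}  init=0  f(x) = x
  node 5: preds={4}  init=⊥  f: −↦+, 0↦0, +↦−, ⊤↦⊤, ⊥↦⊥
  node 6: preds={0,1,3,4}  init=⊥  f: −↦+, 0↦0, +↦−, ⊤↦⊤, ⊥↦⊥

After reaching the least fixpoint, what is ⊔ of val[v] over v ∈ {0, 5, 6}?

0

Trace (9 dequeues):
  [1] u=0 | in 0 | out 0 | ==
  [2] u=1 | in 0 | out 0 | prev ⊥ | push {0}
  [3] u=2 | in 0 | out 0 | prev ⊥ | push {}
  [4] u=3 | in 0 | out 0 | ==
  [5] u=4 | in 0 | out 0 | ==
  [6] u=5 | in 0 | out 0 | prev ⊥ | push {4}
  [7] u=6 | in 0 | out 0 | prev ⊥ | push {}
  [8] u=0 | in 0 | out 0 | ==
  [9] u=4 | in 0 | out 0 | ==

Converged values:
  [0] 0
  [1] 0
  [2] 0
  [3] 0
  [4] 0
  [5] 0
  [6] 0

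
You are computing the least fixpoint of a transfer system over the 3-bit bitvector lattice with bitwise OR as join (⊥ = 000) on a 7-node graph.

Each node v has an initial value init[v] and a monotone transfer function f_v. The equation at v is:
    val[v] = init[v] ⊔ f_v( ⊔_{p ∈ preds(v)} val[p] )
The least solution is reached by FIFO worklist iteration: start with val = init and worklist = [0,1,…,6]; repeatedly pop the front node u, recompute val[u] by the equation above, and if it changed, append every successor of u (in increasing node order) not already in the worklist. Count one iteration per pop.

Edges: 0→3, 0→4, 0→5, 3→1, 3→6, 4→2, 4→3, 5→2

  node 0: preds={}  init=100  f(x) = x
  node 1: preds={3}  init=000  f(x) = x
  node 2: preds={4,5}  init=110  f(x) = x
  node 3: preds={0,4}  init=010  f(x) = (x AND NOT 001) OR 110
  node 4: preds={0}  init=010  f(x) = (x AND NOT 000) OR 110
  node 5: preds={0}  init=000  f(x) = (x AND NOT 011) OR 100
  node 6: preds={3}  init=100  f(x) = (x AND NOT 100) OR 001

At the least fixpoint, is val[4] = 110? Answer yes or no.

yes

Trace (10 dequeues):
  [1] u=0 | in 000 | out 100 | ==
  [2] u=1 | in 010 | out 010 | prev 000 | push {}
  [3] u=2 | in 010 | out 110 | ==
  [4] u=3 | in 110 | out 110 | prev 010 | push {1}
  [5] u=4 | in 100 | out 110 | prev 010 | push {2,3}
  [6] u=5 | in 100 | out 100 | prev 000 | push {}
  [7] u=6 | in 110 | out 111 | prev 100 | push {}
  [8] u=1 | in 110 | out 110 | prev 010 | push {}
  [9] u=2 | in 110 | out 110 | ==
  [10] u=3 | in 110 | out 110 | ==

Converged values:
  [0] 100
  [1] 110
  [2] 110
  [3] 110
  [4] 110
  [5] 100
  [6] 111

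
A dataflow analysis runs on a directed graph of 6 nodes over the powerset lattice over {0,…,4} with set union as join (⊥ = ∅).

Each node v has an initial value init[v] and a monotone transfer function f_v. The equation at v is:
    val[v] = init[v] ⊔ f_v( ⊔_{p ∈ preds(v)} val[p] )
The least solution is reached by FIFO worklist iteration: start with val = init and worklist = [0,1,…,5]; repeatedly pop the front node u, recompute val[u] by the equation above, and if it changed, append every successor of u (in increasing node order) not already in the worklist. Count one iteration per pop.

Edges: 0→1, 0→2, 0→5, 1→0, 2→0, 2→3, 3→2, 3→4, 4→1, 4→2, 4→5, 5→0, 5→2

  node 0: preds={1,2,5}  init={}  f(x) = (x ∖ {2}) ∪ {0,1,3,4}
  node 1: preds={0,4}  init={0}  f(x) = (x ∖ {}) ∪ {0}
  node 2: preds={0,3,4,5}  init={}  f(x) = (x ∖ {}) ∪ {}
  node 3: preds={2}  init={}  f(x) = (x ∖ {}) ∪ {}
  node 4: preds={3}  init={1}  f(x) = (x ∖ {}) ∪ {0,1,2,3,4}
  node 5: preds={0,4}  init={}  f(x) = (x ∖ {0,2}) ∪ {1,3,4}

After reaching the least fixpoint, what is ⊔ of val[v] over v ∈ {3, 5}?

{0,1,2,3,4}

Worklist (13 pops):
  #1 pop 0: in={0} → {0,1,3,4} (was {}); enqueue []
  #2 pop 1: in={0,1,3,4} → {0,1,3,4} (was {0}); enqueue [0]
  #3 pop 2: in={0,1,3,4} → {0,1,3,4} (was {}); enqueue []
  #4 pop 3: in={0,1,3,4} → {0,1,3,4} (was {}); enqueue [2]
  #5 pop 4: in={0,1,3,4} → {0,1,2,3,4} (was {1}); enqueue [1]
  #6 pop 5: in={0,1,2,3,4} → {1,3,4} (was {}); enqueue []
  #7 pop 0: in={0,1,3,4} → {0,1,3,4} (no change)
  #8 pop 2: in={0,1,2,3,4} → {0,1,2,3,4} (was {0,1,3,4}); enqueue [0,3]
  #9 pop 1: in={0,1,2,3,4} → {0,1,2,3,4} (was {0,1,3,4}); enqueue []
  #10 pop 0: in={0,1,2,3,4} → {0,1,3,4} (no change)
  #11 pop 3: in={0,1,2,3,4} → {0,1,2,3,4} (was {0,1,3,4}); enqueue [2,4]
  #12 pop 2: in={0,1,2,3,4} → {0,1,2,3,4} (no change)
  #13 pop 4: in={0,1,2,3,4} → {0,1,2,3,4} (no change)

Fixpoint:
  val[0] = {0,1,3,4}
  val[1] = {0,1,2,3,4}
  val[2] = {0,1,2,3,4}
  val[3] = {0,1,2,3,4}
  val[4] = {0,1,2,3,4}
  val[5] = {1,3,4}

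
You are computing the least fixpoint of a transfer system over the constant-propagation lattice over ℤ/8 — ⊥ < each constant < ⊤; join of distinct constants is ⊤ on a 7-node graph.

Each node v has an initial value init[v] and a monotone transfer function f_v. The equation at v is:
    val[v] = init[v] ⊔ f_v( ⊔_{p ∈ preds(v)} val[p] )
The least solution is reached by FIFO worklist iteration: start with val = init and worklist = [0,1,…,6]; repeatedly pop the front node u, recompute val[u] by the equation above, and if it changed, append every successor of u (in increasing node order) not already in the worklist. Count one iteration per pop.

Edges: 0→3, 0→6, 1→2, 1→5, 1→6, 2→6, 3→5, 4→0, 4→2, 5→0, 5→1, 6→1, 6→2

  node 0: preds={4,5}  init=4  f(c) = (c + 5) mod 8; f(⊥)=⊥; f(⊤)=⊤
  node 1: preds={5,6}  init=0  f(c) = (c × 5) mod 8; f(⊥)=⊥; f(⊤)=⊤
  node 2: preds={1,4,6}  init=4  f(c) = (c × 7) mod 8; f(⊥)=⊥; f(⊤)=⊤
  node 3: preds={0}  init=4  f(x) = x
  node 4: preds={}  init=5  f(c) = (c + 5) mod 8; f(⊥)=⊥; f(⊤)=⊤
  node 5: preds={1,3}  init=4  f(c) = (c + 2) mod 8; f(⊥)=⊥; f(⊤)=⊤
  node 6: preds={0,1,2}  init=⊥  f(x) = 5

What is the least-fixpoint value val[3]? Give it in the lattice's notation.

⊤

Iteration log — 10 steps:
  step 1. node 0  ⊔preds=⊤  new=⊤  old=4  +wl: 
  step 2. node 1  ⊔preds=4  new=⊤  old=0  +wl: 
  step 3. node 2  ⊔preds=⊤  new=⊤  old=4  +wl: 
  step 4. node 3  ⊔preds=⊤  new=⊤  old=4  +wl: 
  step 5. node 4  ⊔preds=⊥  new=5  stable
  step 6. node 5  ⊔preds=⊤  new=⊤  old=4  +wl: 0,1
  step 7. node 6  ⊔preds=⊤  new=5  old=⊥  +wl: 2
  step 8. node 0  ⊔preds=⊤  new=⊤  stable
  step 9. node 1  ⊔preds=⊤  new=⊤  stable
  step 10. node 2  ⊔preds=⊤  new=⊤  stable

Least fixpoint reached:
  node 0: ⊤
  node 1: ⊤
  node 2: ⊤
  node 3: ⊤
  node 4: 5
  node 5: ⊤
  node 6: 5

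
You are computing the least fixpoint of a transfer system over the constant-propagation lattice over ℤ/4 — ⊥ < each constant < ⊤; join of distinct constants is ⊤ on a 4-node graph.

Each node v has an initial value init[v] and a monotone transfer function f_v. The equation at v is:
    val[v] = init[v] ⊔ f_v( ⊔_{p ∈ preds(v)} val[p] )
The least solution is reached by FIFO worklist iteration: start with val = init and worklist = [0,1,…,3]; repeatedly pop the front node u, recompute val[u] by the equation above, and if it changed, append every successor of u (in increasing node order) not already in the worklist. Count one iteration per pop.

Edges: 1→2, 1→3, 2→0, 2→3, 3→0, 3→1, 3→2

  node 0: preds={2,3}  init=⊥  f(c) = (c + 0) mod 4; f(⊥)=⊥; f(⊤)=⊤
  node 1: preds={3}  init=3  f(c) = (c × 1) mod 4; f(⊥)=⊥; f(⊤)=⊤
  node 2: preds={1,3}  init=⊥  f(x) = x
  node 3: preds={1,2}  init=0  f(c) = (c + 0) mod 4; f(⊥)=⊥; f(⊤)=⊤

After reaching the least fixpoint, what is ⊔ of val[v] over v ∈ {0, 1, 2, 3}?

Trace (7 dequeues):
  [1] u=0 | in 0 | out 0 | prev ⊥ | push {}
  [2] u=1 | in 0 | out ⊤ | prev 3 | push {}
  [3] u=2 | in ⊤ | out ⊤ | prev ⊥ | push {0}
  [4] u=3 | in ⊤ | out ⊤ | prev 0 | push {1,2}
  [5] u=0 | in ⊤ | out ⊤ | prev 0 | push {}
  [6] u=1 | in ⊤ | out ⊤ | ==
  [7] u=2 | in ⊤ | out ⊤ | ==

Converged values:
  [0] ⊤
  [1] ⊤
  [2] ⊤
  [3] ⊤

⊤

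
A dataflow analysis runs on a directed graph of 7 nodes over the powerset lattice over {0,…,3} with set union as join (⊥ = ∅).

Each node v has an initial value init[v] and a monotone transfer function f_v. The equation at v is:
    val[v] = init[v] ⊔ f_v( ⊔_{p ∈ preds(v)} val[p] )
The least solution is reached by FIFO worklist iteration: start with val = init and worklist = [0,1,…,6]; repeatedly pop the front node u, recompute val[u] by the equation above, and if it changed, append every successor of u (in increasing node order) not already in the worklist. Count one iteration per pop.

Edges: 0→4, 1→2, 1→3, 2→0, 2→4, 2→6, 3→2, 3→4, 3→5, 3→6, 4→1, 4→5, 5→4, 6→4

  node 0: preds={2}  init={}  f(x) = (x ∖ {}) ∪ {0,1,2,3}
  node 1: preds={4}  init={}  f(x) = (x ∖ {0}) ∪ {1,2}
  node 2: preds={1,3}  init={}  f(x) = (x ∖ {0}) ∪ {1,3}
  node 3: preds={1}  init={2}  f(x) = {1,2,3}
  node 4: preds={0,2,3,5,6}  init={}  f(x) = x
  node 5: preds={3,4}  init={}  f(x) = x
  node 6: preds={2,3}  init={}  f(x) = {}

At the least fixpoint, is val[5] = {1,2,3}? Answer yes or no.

Trace (13 dequeues):
  [1] u=0 | in {} | out {0,1,2,3} | prev {} | push {}
  [2] u=1 | in {} | out {1,2} | prev {} | push {}
  [3] u=2 | in {1,2} | out {1,2,3} | prev {} | push {0}
  [4] u=3 | in {1,2} | out {1,2,3} | prev {2} | push {2}
  [5] u=4 | in {0,1,2,3} | out {0,1,2,3} | prev {} | push {1}
  [6] u=5 | in {0,1,2,3} | out {0,1,2,3} | prev {} | push {4}
  [7] u=6 | in {1,2,3} | out {} | ==
  [8] u=0 | in {1,2,3} | out {0,1,2,3} | ==
  [9] u=2 | in {1,2,3} | out {1,2,3} | ==
  [10] u=1 | in {0,1,2,3} | out {1,2,3} | prev {1,2} | push {2,3}
  [11] u=4 | in {0,1,2,3} | out {0,1,2,3} | ==
  [12] u=2 | in {1,2,3} | out {1,2,3} | ==
  [13] u=3 | in {1,2,3} | out {1,2,3} | ==

Converged values:
  [0] {0,1,2,3}
  [1] {1,2,3}
  [2] {1,2,3}
  [3] {1,2,3}
  [4] {0,1,2,3}
  [5] {0,1,2,3}
  [6] {}

no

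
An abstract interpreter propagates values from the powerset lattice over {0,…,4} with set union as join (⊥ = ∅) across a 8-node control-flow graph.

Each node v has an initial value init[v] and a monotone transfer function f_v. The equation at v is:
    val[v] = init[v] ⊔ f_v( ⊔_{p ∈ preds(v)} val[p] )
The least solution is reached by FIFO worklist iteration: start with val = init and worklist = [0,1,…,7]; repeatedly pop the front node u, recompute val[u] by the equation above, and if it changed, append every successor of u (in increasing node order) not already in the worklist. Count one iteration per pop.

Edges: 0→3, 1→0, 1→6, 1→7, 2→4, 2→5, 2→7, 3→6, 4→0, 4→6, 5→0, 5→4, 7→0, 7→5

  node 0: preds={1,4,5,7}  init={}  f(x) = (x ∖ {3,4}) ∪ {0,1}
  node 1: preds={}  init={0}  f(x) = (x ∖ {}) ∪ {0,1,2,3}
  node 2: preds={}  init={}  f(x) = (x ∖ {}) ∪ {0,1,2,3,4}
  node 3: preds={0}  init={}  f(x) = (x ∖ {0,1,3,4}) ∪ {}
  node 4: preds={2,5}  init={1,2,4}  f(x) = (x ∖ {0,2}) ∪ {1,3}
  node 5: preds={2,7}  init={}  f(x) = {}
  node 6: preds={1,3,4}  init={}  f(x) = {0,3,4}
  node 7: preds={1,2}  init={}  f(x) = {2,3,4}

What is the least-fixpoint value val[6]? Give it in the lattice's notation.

Trace (10 dequeues):
  [1] u=0 | in {0,1,2,4} | out {0,1,2} | prev {} | push {}
  [2] u=1 | in {} | out {0,1,2,3} | prev {0} | push {0}
  [3] u=2 | in {} | out {0,1,2,3,4} | prev {} | push {}
  [4] u=3 | in {0,1,2} | out {2} | prev {} | push {}
  [5] u=4 | in {0,1,2,3,4} | out {1,2,3,4} | prev {1,2,4} | push {}
  [6] u=5 | in {0,1,2,3,4} | out {} | ==
  [7] u=6 | in {0,1,2,3,4} | out {0,3,4} | prev {} | push {}
  [8] u=7 | in {0,1,2,3,4} | out {2,3,4} | prev {} | push {5}
  [9] u=0 | in {0,1,2,3,4} | out {0,1,2} | ==
  [10] u=5 | in {0,1,2,3,4} | out {} | ==

Converged values:
  [0] {0,1,2}
  [1] {0,1,2,3}
  [2] {0,1,2,3,4}
  [3] {2}
  [4] {1,2,3,4}
  [5] {}
  [6] {0,3,4}
  [7] {2,3,4}

{0,3,4}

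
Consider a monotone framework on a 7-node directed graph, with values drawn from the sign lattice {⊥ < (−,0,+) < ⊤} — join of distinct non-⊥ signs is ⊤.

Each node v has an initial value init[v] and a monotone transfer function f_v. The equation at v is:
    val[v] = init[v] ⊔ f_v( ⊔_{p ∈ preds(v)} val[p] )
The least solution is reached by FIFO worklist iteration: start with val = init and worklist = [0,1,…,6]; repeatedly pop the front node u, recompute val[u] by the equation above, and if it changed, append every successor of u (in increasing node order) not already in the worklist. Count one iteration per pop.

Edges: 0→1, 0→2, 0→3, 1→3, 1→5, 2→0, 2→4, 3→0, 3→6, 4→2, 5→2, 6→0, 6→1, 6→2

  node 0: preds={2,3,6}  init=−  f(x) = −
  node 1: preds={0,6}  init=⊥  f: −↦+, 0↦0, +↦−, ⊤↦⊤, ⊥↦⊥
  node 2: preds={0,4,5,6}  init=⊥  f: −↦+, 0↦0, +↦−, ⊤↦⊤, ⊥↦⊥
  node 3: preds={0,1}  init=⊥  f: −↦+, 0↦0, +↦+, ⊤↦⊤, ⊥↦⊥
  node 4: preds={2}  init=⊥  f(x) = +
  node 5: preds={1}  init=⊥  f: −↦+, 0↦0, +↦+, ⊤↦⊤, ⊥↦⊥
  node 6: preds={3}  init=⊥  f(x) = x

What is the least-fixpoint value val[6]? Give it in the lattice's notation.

⊤

Trace (15 dequeues):
  [1] u=0 | in ⊥ | out − | ==
  [2] u=1 | in − | out + | prev ⊥ | push {}
  [3] u=2 | in − | out + | prev ⊥ | push {0}
  [4] u=3 | in ⊤ | out ⊤ | prev ⊥ | push {}
  [5] u=4 | in + | out + | prev ⊥ | push {2}
  [6] u=5 | in + | out + | prev ⊥ | push {}
  [7] u=6 | in ⊤ | out ⊤ | prev ⊥ | push {1}
  [8] u=0 | in ⊤ | out − | ==
  [9] u=2 | in ⊤ | out ⊤ | prev + | push {0,4}
  [10] u=1 | in ⊤ | out ⊤ | prev + | push {3,5}
  [11] u=0 | in ⊤ | out − | ==
  [12] u=4 | in ⊤ | out + | ==
  [13] u=3 | in ⊤ | out ⊤ | ==
  [14] u=5 | in ⊤ | out ⊤ | prev + | push {2}
  [15] u=2 | in ⊤ | out ⊤ | ==

Converged values:
  [0] −
  [1] ⊤
  [2] ⊤
  [3] ⊤
  [4] +
  [5] ⊤
  [6] ⊤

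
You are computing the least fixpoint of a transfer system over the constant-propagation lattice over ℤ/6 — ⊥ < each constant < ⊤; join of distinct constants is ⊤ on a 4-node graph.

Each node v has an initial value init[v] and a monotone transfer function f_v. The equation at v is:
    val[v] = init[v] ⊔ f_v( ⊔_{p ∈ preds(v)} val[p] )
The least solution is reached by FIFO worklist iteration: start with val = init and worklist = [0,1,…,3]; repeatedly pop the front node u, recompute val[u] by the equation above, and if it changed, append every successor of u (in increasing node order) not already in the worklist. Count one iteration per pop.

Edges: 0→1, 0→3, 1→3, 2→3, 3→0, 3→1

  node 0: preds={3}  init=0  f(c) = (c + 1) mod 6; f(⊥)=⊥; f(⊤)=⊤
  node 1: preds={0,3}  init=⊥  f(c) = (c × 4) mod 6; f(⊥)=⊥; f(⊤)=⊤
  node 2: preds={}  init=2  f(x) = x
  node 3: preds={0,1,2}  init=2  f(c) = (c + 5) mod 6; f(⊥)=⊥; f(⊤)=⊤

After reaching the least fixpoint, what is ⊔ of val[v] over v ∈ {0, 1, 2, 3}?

⊤

Iteration log — 6 steps:
  step 1. node 0  ⊔preds=2  new=⊤  old=0  +wl: 
  step 2. node 1  ⊔preds=⊤  new=⊤  old=⊥  +wl: 
  step 3. node 2  ⊔preds=⊥  new=2  stable
  step 4. node 3  ⊔preds=⊤  new=⊤  old=2  +wl: 0,1
  step 5. node 0  ⊔preds=⊤  new=⊤  stable
  step 6. node 1  ⊔preds=⊤  new=⊤  stable

Least fixpoint reached:
  node 0: ⊤
  node 1: ⊤
  node 2: 2
  node 3: ⊤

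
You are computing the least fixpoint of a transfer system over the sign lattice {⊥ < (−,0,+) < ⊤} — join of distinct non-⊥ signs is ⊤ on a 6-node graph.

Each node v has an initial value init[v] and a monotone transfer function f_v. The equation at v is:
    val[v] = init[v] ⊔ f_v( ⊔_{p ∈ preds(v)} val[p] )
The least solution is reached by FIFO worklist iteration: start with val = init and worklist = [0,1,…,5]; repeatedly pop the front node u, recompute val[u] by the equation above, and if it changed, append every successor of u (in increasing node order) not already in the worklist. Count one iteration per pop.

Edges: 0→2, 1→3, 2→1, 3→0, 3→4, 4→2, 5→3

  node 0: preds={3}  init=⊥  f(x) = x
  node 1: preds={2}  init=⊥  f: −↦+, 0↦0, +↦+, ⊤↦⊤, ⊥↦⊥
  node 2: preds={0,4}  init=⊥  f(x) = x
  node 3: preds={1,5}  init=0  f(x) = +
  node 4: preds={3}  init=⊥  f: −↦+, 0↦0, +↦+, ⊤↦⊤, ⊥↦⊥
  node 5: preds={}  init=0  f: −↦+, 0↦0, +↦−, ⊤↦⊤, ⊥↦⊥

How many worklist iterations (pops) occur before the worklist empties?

12

Worklist (12 pops):
  #1 pop 0: in=0 → 0 (was ⊥); enqueue []
  #2 pop 1: in=⊥ → ⊥ (no change)
  #3 pop 2: in=0 → 0 (was ⊥); enqueue [1]
  #4 pop 3: in=0 → ⊤ (was 0); enqueue [0]
  #5 pop 4: in=⊤ → ⊤ (was ⊥); enqueue [2]
  #6 pop 5: in=⊥ → 0 (no change)
  #7 pop 1: in=0 → 0 (was ⊥); enqueue [3]
  #8 pop 0: in=⊤ → ⊤ (was 0); enqueue []
  #9 pop 2: in=⊤ → ⊤ (was 0); enqueue [1]
  #10 pop 3: in=0 → ⊤ (no change)
  #11 pop 1: in=⊤ → ⊤ (was 0); enqueue [3]
  #12 pop 3: in=⊤ → ⊤ (no change)

Fixpoint:
  val[0] = ⊤
  val[1] = ⊤
  val[2] = ⊤
  val[3] = ⊤
  val[4] = ⊤
  val[5] = 0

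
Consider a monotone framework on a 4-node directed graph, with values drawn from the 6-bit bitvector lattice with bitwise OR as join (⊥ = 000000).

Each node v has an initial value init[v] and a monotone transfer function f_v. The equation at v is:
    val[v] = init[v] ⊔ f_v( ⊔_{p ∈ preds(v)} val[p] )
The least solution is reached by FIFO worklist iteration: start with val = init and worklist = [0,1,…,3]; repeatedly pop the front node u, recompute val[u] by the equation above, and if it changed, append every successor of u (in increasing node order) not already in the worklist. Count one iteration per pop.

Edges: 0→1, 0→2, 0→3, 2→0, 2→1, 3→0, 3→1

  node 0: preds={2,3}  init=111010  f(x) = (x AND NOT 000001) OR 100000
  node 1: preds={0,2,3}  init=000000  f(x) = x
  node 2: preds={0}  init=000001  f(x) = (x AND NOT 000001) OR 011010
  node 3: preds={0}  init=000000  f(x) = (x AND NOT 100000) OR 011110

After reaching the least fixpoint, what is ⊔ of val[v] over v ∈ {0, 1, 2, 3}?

111111

Iteration log — 10 steps:
  step 1. node 0  ⊔preds=000001  new=111010  stable
  step 2. node 1  ⊔preds=111011  new=111011  old=000000  +wl: 
  step 3. node 2  ⊔preds=111010  new=111011  old=000001  +wl: 0,1
  step 4. node 3  ⊔preds=111010  new=011110  old=000000  +wl: 
  step 5. node 0  ⊔preds=111111  new=111110  old=111010  +wl: 2,3
  step 6. node 1  ⊔preds=111111  new=111111  old=111011  +wl: 
  step 7. node 2  ⊔preds=111110  new=111111  old=111011  +wl: 0,1
  step 8. node 3  ⊔preds=111110  new=011110  stable
  step 9. node 0  ⊔preds=111111  new=111110  stable
  step 10. node 1  ⊔preds=111111  new=111111  stable

Least fixpoint reached:
  node 0: 111110
  node 1: 111111
  node 2: 111111
  node 3: 011110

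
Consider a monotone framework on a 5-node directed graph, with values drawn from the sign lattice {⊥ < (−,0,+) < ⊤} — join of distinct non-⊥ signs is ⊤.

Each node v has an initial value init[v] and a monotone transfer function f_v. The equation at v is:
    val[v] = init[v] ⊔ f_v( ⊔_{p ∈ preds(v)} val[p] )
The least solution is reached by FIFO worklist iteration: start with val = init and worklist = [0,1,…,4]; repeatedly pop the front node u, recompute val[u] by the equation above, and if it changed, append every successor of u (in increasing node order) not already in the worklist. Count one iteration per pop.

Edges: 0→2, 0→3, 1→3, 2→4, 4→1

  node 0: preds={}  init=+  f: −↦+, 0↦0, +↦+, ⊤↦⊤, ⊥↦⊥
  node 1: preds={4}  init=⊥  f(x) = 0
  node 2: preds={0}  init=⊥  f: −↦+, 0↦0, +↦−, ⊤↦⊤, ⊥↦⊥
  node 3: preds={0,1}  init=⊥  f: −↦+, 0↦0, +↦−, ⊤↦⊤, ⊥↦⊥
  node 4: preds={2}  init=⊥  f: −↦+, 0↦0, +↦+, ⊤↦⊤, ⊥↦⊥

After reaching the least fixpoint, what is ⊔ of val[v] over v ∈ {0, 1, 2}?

Trace (6 dequeues):
  [1] u=0 | in ⊥ | out + | ==
  [2] u=1 | in ⊥ | out 0 | prev ⊥ | push {}
  [3] u=2 | in + | out − | prev ⊥ | push {}
  [4] u=3 | in ⊤ | out ⊤ | prev ⊥ | push {}
  [5] u=4 | in − | out + | prev ⊥ | push {1}
  [6] u=1 | in + | out 0 | ==

Converged values:
  [0] +
  [1] 0
  [2] −
  [3] ⊤
  [4] +

⊤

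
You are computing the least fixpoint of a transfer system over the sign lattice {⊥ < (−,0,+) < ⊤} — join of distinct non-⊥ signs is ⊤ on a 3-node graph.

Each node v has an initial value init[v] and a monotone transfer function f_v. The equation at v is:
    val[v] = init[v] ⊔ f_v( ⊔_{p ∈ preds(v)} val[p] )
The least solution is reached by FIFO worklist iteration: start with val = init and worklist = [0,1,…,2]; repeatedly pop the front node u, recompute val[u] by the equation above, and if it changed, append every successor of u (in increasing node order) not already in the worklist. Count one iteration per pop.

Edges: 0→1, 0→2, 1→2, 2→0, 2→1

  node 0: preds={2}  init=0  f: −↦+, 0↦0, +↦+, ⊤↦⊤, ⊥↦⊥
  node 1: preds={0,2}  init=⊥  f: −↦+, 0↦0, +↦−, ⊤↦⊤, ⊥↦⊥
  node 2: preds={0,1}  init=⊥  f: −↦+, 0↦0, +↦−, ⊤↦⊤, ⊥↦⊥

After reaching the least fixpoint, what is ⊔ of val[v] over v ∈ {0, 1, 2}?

Iteration log — 5 steps:
  step 1. node 0  ⊔preds=⊥  new=0  stable
  step 2. node 1  ⊔preds=0  new=0  old=⊥  +wl: 
  step 3. node 2  ⊔preds=0  new=0  old=⊥  +wl: 0,1
  step 4. node 0  ⊔preds=0  new=0  stable
  step 5. node 1  ⊔preds=0  new=0  stable

Least fixpoint reached:
  node 0: 0
  node 1: 0
  node 2: 0

0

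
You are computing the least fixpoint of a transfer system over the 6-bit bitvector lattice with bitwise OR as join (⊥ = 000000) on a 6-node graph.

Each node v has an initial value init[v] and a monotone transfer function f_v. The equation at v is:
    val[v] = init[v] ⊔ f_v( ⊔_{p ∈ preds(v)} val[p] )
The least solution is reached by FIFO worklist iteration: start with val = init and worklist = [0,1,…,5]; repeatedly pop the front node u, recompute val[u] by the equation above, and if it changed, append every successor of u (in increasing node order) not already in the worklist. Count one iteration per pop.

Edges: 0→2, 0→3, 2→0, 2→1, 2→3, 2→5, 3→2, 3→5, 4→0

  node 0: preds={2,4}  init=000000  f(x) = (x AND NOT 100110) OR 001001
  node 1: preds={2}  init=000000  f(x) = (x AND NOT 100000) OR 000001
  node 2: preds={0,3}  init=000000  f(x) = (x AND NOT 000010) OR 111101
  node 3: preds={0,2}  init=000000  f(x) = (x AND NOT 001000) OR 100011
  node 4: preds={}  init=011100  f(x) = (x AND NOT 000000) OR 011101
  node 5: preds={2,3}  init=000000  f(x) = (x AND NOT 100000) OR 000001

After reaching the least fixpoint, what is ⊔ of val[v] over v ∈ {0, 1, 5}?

Iteration log — 9 steps:
  step 1. node 0  ⊔preds=011100  new=011001  old=000000  +wl: 
  step 2. node 1  ⊔preds=000000  new=000001  old=000000  +wl: 
  step 3. node 2  ⊔preds=011001  new=111101  old=000000  +wl: 0,1
  step 4. node 3  ⊔preds=111101  new=110111  old=000000  +wl: 2
  step 5. node 4  ⊔preds=000000  new=011101  old=011100  +wl: 
  step 6. node 5  ⊔preds=111111  new=011111  old=000000  +wl: 
  step 7. node 0  ⊔preds=111101  new=011001  stable
  step 8. node 1  ⊔preds=111101  new=011101  old=000001  +wl: 
  step 9. node 2  ⊔preds=111111  new=111101  stable

Least fixpoint reached:
  node 0: 011001
  node 1: 011101
  node 2: 111101
  node 3: 110111
  node 4: 011101
  node 5: 011111

011111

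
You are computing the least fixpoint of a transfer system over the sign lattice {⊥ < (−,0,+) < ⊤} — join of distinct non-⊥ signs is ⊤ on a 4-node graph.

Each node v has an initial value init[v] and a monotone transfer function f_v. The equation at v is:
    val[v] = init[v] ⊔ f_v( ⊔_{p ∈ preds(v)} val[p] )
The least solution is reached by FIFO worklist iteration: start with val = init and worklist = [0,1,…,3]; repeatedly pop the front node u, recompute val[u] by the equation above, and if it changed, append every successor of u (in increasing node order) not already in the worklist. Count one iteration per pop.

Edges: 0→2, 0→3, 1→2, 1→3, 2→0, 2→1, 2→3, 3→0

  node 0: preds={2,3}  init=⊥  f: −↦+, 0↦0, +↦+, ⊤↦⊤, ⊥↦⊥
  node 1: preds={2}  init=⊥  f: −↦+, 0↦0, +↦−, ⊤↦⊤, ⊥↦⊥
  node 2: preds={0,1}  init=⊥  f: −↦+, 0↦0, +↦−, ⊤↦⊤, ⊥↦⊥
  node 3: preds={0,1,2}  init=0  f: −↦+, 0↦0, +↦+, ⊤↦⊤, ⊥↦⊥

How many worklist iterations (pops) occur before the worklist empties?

Worklist (8 pops):
  #1 pop 0: in=0 → 0 (was ⊥); enqueue []
  #2 pop 1: in=⊥ → ⊥ (no change)
  #3 pop 2: in=0 → 0 (was ⊥); enqueue [0,1]
  #4 pop 3: in=0 → 0 (no change)
  #5 pop 0: in=0 → 0 (no change)
  #6 pop 1: in=0 → 0 (was ⊥); enqueue [2,3]
  #7 pop 2: in=0 → 0 (no change)
  #8 pop 3: in=0 → 0 (no change)

Fixpoint:
  val[0] = 0
  val[1] = 0
  val[2] = 0
  val[3] = 0

8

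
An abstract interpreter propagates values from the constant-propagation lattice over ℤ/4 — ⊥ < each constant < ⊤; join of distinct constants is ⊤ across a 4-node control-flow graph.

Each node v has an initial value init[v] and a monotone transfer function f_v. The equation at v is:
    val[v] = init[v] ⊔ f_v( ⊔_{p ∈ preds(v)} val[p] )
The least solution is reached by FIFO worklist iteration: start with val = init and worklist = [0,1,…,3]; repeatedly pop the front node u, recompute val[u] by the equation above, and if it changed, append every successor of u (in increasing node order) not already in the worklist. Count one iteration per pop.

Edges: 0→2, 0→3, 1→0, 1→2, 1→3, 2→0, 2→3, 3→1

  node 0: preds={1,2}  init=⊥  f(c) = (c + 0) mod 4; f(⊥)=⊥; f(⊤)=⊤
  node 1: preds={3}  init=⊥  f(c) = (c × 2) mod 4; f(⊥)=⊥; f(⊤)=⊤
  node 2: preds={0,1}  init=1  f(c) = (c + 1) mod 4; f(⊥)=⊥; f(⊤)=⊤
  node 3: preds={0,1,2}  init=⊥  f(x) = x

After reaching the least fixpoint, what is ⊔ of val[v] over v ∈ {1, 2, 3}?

Iteration log — 9 steps:
  step 1. node 0  ⊔preds=1  new=1  old=⊥  +wl: 
  step 2. node 1  ⊔preds=⊥  new=⊥  stable
  step 3. node 2  ⊔preds=1  new=⊤  old=1  +wl: 0
  step 4. node 3  ⊔preds=⊤  new=⊤  old=⊥  +wl: 1
  step 5. node 0  ⊔preds=⊤  new=⊤  old=1  +wl: 2,3
  step 6. node 1  ⊔preds=⊤  new=⊤  old=⊥  +wl: 0
  step 7. node 2  ⊔preds=⊤  new=⊤  stable
  step 8. node 3  ⊔preds=⊤  new=⊤  stable
  step 9. node 0  ⊔preds=⊤  new=⊤  stable

Least fixpoint reached:
  node 0: ⊤
  node 1: ⊤
  node 2: ⊤
  node 3: ⊤

⊤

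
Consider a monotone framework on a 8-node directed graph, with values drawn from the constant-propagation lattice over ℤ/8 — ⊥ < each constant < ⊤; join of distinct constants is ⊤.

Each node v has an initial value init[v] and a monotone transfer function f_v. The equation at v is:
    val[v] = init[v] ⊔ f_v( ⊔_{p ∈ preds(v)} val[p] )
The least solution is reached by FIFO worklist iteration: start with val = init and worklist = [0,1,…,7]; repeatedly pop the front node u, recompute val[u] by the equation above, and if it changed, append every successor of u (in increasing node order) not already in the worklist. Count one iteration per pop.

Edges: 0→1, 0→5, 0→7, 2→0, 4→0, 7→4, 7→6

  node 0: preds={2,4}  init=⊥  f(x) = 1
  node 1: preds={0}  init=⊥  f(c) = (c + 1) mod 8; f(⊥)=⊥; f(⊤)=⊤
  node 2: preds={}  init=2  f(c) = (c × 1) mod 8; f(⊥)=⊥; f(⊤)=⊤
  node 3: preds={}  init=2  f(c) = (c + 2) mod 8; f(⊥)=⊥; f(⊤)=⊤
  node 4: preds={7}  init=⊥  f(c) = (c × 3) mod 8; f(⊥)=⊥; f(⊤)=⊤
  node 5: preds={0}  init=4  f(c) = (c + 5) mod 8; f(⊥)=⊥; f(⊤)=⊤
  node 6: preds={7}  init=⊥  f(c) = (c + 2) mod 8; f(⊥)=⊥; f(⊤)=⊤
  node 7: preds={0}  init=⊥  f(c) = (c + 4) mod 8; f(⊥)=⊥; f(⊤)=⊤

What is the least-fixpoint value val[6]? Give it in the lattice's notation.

Iteration log — 11 steps:
  step 1. node 0  ⊔preds=2  new=1  old=⊥  +wl: 
  step 2. node 1  ⊔preds=1  new=2  old=⊥  +wl: 
  step 3. node 2  ⊔preds=⊥  new=2  stable
  step 4. node 3  ⊔preds=⊥  new=2  stable
  step 5. node 4  ⊔preds=⊥  new=⊥  stable
  step 6. node 5  ⊔preds=1  new=⊤  old=4  +wl: 
  step 7. node 6  ⊔preds=⊥  new=⊥  stable
  step 8. node 7  ⊔preds=1  new=5  old=⊥  +wl: 4,6
  step 9. node 4  ⊔preds=5  new=7  old=⊥  +wl: 0
  step 10. node 6  ⊔preds=5  new=7  old=⊥  +wl: 
  step 11. node 0  ⊔preds=⊤  new=1  stable

Least fixpoint reached:
  node 0: 1
  node 1: 2
  node 2: 2
  node 3: 2
  node 4: 7
  node 5: ⊤
  node 6: 7
  node 7: 5

7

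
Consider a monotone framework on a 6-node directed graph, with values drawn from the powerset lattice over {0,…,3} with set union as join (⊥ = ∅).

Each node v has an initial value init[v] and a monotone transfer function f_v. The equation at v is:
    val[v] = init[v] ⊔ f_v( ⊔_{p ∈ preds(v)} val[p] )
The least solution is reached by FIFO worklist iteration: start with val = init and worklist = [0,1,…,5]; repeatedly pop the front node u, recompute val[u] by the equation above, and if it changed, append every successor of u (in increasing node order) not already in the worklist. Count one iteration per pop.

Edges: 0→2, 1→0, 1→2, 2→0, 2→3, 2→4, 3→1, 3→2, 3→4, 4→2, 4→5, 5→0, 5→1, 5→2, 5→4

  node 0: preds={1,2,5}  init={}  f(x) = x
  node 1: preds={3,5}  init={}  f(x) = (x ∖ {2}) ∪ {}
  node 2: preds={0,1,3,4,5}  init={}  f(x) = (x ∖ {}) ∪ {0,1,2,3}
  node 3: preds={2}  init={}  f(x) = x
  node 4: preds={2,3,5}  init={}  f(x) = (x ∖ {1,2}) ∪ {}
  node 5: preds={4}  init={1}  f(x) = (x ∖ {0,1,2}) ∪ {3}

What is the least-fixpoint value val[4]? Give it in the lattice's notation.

Trace (11 dequeues):
  [1] u=0 | in {1} | out {1} | prev {} | push {}
  [2] u=1 | in {1} | out {1} | prev {} | push {0}
  [3] u=2 | in {1} | out {0,1,2,3} | prev {} | push {}
  [4] u=3 | in {0,1,2,3} | out {0,1,2,3} | prev {} | push {1,2}
  [5] u=4 | in {0,1,2,3} | out {0,3} | prev {} | push {}
  [6] u=5 | in {0,3} | out {1,3} | prev {1} | push {4}
  [7] u=0 | in {0,1,2,3} | out {0,1,2,3} | prev {1} | push {}
  [8] u=1 | in {0,1,2,3} | out {0,1,3} | prev {1} | push {0}
  [9] u=2 | in {0,1,2,3} | out {0,1,2,3} | ==
  [10] u=4 | in {0,1,2,3} | out {0,3} | ==
  [11] u=0 | in {0,1,2,3} | out {0,1,2,3} | ==

Converged values:
  [0] {0,1,2,3}
  [1] {0,1,3}
  [2] {0,1,2,3}
  [3] {0,1,2,3}
  [4] {0,3}
  [5] {1,3}

{0,3}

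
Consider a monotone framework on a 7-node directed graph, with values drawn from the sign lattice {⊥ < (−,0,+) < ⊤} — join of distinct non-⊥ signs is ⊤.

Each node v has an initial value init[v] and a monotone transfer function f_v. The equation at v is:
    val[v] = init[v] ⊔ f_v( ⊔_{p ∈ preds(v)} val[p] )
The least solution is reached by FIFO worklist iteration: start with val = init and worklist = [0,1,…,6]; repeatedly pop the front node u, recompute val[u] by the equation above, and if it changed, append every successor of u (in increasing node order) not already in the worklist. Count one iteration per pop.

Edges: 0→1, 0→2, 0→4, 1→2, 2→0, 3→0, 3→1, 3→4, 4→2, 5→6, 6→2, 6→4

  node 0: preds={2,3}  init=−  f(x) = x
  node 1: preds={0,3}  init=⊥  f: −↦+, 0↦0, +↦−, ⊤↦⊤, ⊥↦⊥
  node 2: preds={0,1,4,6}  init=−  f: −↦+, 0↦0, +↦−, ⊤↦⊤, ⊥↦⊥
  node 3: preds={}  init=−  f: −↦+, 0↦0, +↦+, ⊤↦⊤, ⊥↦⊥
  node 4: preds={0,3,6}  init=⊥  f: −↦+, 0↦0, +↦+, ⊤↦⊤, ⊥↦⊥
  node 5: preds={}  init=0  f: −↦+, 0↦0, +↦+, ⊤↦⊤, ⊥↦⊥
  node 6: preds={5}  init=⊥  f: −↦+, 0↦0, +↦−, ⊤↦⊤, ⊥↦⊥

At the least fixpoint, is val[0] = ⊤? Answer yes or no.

Trace (12 dequeues):
  [1] u=0 | in − | out − | ==
  [2] u=1 | in − | out + | prev ⊥ | push {}
  [3] u=2 | in ⊤ | out ⊤ | prev − | push {0}
  [4] u=3 | in ⊥ | out − | ==
  [5] u=4 | in − | out + | prev ⊥ | push {2}
  [6] u=5 | in ⊥ | out 0 | ==
  [7] u=6 | in 0 | out 0 | prev ⊥ | push {4}
  [8] u=0 | in ⊤ | out ⊤ | prev − | push {1}
  [9] u=2 | in ⊤ | out ⊤ | ==
  [10] u=4 | in ⊤ | out ⊤ | prev + | push {2}
  [11] u=1 | in ⊤ | out ⊤ | prev + | push {}
  [12] u=2 | in ⊤ | out ⊤ | ==

Converged values:
  [0] ⊤
  [1] ⊤
  [2] ⊤
  [3] −
  [4] ⊤
  [5] 0
  [6] 0

yes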